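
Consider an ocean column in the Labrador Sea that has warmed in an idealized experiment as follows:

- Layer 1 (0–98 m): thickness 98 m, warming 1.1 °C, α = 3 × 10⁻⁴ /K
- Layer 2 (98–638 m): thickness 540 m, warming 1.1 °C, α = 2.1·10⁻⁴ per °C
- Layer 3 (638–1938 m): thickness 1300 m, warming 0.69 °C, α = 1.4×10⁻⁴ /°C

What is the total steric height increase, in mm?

0–98 m: 1.1 × 3×10⁻⁴ × 98 = 0.03234 m
540 × 1.1 × 2.1×10⁻⁴ = 0.12474 m
638–1938 m: 1.4×10⁻⁴ × 1300 × 0.69 = 0.12558 m
Δh = 0.03234 + 0.12474 + 0.12558 = 0.28266 m

280 mm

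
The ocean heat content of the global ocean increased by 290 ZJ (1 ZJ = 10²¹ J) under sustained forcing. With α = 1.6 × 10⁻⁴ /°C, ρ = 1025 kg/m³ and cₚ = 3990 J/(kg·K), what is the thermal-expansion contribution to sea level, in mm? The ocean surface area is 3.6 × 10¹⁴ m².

Per unit area: Q = 290×10²¹ / (3.6×10¹⁴) ≈ 8.056×10⁸ J/m²
Δh = αQ/(ρcₚ) = 1.6×10⁻⁴ × 8.056×10⁸ / (1025 × 3990) ≈ 0.031517 m

Δh ≈ 32 mm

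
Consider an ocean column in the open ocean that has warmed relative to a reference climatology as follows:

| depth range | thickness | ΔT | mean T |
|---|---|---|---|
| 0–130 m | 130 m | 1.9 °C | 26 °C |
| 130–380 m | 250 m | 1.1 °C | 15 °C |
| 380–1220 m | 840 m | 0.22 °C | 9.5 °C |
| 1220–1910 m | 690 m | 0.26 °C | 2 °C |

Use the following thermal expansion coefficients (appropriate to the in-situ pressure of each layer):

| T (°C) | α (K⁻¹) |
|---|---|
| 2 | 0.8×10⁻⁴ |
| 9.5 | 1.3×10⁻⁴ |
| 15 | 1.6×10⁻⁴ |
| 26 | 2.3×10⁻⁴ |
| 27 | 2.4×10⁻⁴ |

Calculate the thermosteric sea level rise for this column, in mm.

Layer 1 at 26 °C → α = 2.3×10⁻⁴ K⁻¹
Layer 2 at 15 °C → α = 1.6×10⁻⁴ K⁻¹
Layer 3 at 9.5 °C → α = 1.3×10⁻⁴ K⁻¹
Layer 4 at 2 °C → α = 0.8×10⁻⁴ K⁻¹
Layer 1: 1.9 × 130 × 2.3×10⁻⁴ = 0.05681 m
1.1 × 1.6×10⁻⁴ × 250 = 0.04400 m
380–1220 m: 840 × 0.22 × 1.3×10⁻⁴ = 0.024024 m
690 × 0.8×10⁻⁴ × 0.26 = 0.014352 m
Δh = 0.05681 + 0.04400 + 0.024024 + 0.014352 = 0.139186 m

139 mm of thermosteric rise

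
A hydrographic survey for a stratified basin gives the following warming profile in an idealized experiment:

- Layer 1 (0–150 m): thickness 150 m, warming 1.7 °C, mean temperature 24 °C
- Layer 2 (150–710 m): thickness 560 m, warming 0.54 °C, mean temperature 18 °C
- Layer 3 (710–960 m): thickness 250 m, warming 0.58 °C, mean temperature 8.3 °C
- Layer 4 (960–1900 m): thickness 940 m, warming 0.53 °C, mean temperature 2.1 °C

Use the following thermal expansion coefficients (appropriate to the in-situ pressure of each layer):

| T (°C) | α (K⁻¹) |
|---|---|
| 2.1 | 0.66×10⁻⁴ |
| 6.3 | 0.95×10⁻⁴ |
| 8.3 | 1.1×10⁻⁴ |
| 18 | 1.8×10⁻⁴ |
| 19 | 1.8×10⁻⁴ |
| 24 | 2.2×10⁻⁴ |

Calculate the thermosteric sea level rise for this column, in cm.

Layer 1 at 24 °C → α = 2.2×10⁻⁴ K⁻¹
Layer 2 at 18 °C → α = 1.8×10⁻⁴ K⁻¹
Layer 3 at 8.3 °C → α = 1.1×10⁻⁴ K⁻¹
Layer 4 at 2.1 °C → α = 0.66×10⁻⁴ K⁻¹
Layer 1: 2.2×10⁻⁴ × 1.7 × 150 = 0.05610 m
150–710 m: 560 × 0.54 × 1.8×10⁻⁴ = 0.054432 m
Layer 3: 0.58 × 250 × 1.1×10⁻⁴ = 0.01595 m
0.66×10⁻⁴ × 0.53 × 940 = 0.0328812 m
Δh = 0.05610 + 0.054432 + 0.01595 + 0.0328812 = 0.1593632 m

Δh ≈ 15.9 cm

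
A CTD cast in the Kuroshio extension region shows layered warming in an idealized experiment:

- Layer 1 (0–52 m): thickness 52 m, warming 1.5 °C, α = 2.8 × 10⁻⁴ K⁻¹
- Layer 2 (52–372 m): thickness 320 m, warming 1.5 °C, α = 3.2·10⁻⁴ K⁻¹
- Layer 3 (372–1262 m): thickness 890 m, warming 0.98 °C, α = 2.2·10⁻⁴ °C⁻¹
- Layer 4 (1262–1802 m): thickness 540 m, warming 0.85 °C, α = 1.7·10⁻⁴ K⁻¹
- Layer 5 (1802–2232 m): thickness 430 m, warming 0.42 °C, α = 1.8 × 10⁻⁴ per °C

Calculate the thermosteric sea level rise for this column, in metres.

0–52 m: 2.8×10⁻⁴ × 1.5 × 52 = 0.02184 m
1.5 × 320 × 3.2×10⁻⁴ = 0.15360 m
Layer 3: 0.98 × 890 × 2.2×10⁻⁴ = 0.191884 m
Layer 4: 540 × 0.85 × 1.7×10⁻⁴ = 0.07803 m
430 × 0.42 × 1.8×10⁻⁴ = 0.032508 m
Δh = 0.02184 + 0.15360 + 0.191884 + 0.07803 + 0.032508 = 0.477862 m

Δh = 0.478 m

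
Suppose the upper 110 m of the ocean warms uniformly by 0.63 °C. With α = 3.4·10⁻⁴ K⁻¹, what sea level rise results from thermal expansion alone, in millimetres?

Δh = αΔT·H = 3.4×10⁻⁴ × 0.63 × 110 = 0.023562 m

23.6 mm of thermosteric rise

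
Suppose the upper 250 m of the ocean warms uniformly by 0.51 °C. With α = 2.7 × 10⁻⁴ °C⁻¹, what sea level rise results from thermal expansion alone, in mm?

Δh = αΔT·H = 2.7×10⁻⁴ × 0.51 × 250 = 0.034425 m

34.4 mm of thermosteric rise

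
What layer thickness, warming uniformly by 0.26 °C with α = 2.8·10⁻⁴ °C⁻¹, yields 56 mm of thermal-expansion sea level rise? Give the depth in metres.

H ≈ 769 m

H = Δh/(αΔT) = 0.056 / (2.8×10⁻⁴ × 0.26) ≈ 769.2 m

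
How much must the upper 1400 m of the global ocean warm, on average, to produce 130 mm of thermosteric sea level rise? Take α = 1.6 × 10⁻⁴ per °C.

ΔT = Δh/(αH) = 0.13 / (1.6×10⁻⁴ × 1400) ≈ 0.5804 °C

about 0.580 °C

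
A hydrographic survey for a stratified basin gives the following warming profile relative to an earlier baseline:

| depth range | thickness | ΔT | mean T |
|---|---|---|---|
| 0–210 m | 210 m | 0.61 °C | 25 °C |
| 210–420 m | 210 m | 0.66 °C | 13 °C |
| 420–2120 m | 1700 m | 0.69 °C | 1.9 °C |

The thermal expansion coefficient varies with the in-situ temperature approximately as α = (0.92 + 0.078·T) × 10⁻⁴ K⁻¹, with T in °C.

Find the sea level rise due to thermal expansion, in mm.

Layer 1: α = (0.92 + 0.078×25)×10⁻⁴ = 2.87×10⁻⁴ K⁻¹
Layer 2: α = (0.92 + 0.078×13)×10⁻⁴ = 1.934×10⁻⁴ K⁻¹
Layer 3: α = (0.92 + 0.078×1.9)×10⁻⁴ = 1.0682×10⁻⁴ K⁻¹
2.87×10⁻⁴ × 0.61 × 210 = 0.0367647 m
Layer 2: 0.66 × 210 × 1.934×10⁻⁴ = 0.02680524 m
420–2120 m: 0.69 × 1700 × 1.0682×10⁻⁴ = 0.12529986 m
Δh = 0.0367647 + 0.02680524 + 0.12529986 = 0.1888698 m

190 mm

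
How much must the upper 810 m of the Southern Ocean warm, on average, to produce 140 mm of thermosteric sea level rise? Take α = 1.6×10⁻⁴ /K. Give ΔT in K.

ΔT = Δh/(αH) = 0.14 / (1.6×10⁻⁴ × 810) ≈ 1.080 K

about 1.08 K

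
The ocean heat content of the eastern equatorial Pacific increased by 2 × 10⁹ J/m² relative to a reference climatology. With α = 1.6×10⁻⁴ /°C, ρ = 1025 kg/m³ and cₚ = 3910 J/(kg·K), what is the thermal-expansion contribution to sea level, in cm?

Δh = αQ/(ρcₚ) = 1.6×10⁻⁴ × 2×10⁹ / (1025 × 3910) ≈ 0.079845 m

8.0 cm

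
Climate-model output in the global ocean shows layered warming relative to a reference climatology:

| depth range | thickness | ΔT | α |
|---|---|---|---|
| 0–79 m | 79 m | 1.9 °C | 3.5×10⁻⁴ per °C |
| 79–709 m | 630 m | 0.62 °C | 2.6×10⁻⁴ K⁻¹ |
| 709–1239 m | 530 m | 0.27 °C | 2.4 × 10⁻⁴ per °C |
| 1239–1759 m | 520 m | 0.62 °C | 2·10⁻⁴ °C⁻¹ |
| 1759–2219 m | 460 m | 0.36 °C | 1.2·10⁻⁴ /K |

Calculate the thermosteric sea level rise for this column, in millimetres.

Layer 1: 79 × 3.5×10⁻⁴ × 1.9 = 0.052535 m
Layer 2: 630 × 2.6×10⁻⁴ × 0.62 = 0.101556 m
Layer 3: 530 × 0.27 × 2.4×10⁻⁴ = 0.034344 m
1239–1759 m: 0.62 × 2×10⁻⁴ × 520 = 0.06448 m
1759–2219 m: 0.36 × 1.2×10⁻⁴ × 460 = 0.019872 m
Δh = 0.052535 + 0.101556 + 0.034344 + 0.06448 + 0.019872 = 0.272787 m

Δh = 273 mm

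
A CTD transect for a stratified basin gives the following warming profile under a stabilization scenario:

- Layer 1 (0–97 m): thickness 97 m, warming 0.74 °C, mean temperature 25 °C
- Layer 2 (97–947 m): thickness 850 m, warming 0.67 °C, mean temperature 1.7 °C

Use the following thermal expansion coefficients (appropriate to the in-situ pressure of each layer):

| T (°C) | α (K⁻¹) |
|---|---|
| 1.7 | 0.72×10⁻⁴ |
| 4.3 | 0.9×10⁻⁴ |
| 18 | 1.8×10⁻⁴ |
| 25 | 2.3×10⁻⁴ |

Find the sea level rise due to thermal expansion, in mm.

57.5 mm of thermosteric rise

Layer 1 at 25 °C → α = 2.3×10⁻⁴ K⁻¹
Layer 2 at 1.7 °C → α = 0.72×10⁻⁴ K⁻¹
2.3×10⁻⁴ × 97 × 0.74 = 0.0165094 m
97–947 m: 0.72×10⁻⁴ × 0.67 × 850 = 0.041004 m
Δh = 0.0165094 + 0.041004 = 0.0575134 m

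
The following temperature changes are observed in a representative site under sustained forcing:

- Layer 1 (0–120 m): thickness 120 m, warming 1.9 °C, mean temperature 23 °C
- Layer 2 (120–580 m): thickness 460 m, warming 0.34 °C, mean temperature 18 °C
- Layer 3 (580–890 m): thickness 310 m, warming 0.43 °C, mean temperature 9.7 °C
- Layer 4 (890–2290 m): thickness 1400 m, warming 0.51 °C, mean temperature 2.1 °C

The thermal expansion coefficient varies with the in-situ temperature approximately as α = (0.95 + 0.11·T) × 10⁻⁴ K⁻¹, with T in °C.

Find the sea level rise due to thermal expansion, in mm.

240 mm of thermosteric rise

Layer 1: α = (0.95 + 0.11×23)×10⁻⁴ = 3.48×10⁻⁴ K⁻¹
Layer 2: α = (0.95 + 0.11×18)×10⁻⁴ = 2.93×10⁻⁴ K⁻¹
Layer 3: α = (0.95 + 0.11×9.7)×10⁻⁴ = 2.017×10⁻⁴ K⁻¹
Layer 4: α = (0.95 + 0.11×2.1)×10⁻⁴ = 1.181×10⁻⁴ K⁻¹
Layer 1: 1.9 × 3.48×10⁻⁴ × 120 = 0.079344 m
0.34 × 2.93×10⁻⁴ × 460 = 0.0458252 m
580–890 m: 2.017×10⁻⁴ × 310 × 0.43 = 0.02688661 m
Layer 4: 1.181×10⁻⁴ × 0.51 × 1400 = 0.0843234 m
Δh = 0.079344 + 0.0458252 + 0.02688661 + 0.0843234 = 0.23637921 m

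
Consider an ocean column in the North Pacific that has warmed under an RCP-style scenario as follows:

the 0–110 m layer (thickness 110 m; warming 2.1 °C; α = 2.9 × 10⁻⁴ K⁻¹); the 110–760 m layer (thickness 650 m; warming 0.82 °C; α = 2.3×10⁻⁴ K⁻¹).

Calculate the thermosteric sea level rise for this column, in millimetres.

Layer 1: 2.1 × 2.9×10⁻⁴ × 110 = 0.06699 m
Layer 2: 2.3×10⁻⁴ × 650 × 0.82 = 0.12259 m
Δh = 0.06699 + 0.12259 = 0.18958 m

about 190 mm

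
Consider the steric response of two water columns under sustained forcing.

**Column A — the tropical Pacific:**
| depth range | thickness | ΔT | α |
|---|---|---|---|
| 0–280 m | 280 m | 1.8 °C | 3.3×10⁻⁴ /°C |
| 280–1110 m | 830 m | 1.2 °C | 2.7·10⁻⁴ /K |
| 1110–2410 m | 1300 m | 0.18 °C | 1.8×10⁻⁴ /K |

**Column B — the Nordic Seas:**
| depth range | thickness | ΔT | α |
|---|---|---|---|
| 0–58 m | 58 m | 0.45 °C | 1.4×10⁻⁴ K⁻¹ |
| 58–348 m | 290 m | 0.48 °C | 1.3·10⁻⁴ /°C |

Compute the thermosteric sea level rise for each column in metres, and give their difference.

A 1.8 × 3.3×10⁻⁴ × 280 = 0.16632 m
A 2.7×10⁻⁴ × 1.2 × 830 = 0.26892 m
A Layer 3: 0.18 × 1300 × 1.8×10⁻⁴ = 0.04212 m
A total: 0.47736 m
B 0–58 m: 0.45 × 58 × 1.4×10⁻⁴ = 0.003654 m
B 58–348 m: 1.3×10⁻⁴ × 290 × 0.48 = 0.018096 m
B total: 0.02175 m
Difference: 0.47736 − 0.02175 = 0.45561 m

A: 0.477 m; B: 0.0218 m; difference 0.456 m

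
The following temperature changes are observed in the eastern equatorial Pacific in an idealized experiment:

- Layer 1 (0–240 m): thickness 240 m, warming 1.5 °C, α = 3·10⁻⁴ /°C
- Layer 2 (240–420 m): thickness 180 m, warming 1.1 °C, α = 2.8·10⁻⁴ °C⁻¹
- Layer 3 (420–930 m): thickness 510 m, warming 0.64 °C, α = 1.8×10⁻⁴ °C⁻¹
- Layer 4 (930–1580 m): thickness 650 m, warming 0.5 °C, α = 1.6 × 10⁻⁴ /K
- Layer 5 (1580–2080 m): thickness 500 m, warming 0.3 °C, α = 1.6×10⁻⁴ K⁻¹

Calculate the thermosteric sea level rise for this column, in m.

Δh ≈ 0.30 m

1.5 × 240 × 3×10⁻⁴ = 0.10800 m
180 × 1.1 × 2.8×10⁻⁴ = 0.05544 m
Layer 3: 510 × 1.8×10⁻⁴ × 0.64 = 0.058752 m
Layer 4: 650 × 1.6×10⁻⁴ × 0.5 = 0.05200 m
Layer 5: 500 × 1.6×10⁻⁴ × 0.3 = 0.02400 m
Δh = 0.10800 + 0.05544 + 0.058752 + 0.05200 + 0.02400 = 0.298192 m ≈ 0.30 m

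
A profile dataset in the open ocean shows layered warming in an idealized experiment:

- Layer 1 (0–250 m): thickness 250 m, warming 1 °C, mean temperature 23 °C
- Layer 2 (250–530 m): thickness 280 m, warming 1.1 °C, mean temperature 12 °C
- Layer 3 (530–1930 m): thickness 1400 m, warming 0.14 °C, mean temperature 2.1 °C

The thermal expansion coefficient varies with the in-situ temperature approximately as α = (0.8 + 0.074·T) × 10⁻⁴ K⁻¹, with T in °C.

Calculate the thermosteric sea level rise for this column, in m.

Layer 1: α = (0.8 + 0.074×23)×10⁻⁴ = 2.502×10⁻⁴ K⁻¹
Layer 2: α = (0.8 + 0.074×12)×10⁻⁴ = 1.688×10⁻⁴ K⁻¹
Layer 3: α = (0.8 + 0.074×2.1)×10⁻⁴ = 0.9554×10⁻⁴ K⁻¹
Layer 1: 2.502×10⁻⁴ × 1 × 250 = 0.06255 m
Layer 2: 280 × 1.688×10⁻⁴ × 1.1 = 0.0519904 m
530–1930 m: 1400 × 0.14 × 0.9554×10⁻⁴ = 0.01872584 m
Δh = 0.06255 + 0.0519904 + 0.01872584 = 0.13326624 m

about 0.133 m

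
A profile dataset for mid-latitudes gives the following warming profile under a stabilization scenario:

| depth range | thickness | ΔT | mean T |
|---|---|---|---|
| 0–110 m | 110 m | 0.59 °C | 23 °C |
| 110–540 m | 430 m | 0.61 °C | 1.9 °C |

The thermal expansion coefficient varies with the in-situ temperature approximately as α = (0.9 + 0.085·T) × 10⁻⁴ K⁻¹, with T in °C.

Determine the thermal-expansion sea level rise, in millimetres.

46.4 mm

Layer 1: α = (0.9 + 0.085×23)×10⁻⁴ = 2.855×10⁻⁴ K⁻¹
Layer 2: α = (0.9 + 0.085×1.9)×10⁻⁴ = 1.0615×10⁻⁴ K⁻¹
Layer 1: 2.855×10⁻⁴ × 0.59 × 110 = 0.01852895 m
110–540 m: 0.61 × 1.0615×10⁻⁴ × 430 = 0.027843145 m
Δh = 0.01852895 + 0.027843145 = 0.046372095 m ≈ 46.4 mm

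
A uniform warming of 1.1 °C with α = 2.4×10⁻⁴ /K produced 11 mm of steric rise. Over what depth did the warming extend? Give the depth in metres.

H ≈ 41.7 m

H = Δh/(αΔT) = 0.011 / (2.4×10⁻⁴ × 1.1) ≈ 41.67 m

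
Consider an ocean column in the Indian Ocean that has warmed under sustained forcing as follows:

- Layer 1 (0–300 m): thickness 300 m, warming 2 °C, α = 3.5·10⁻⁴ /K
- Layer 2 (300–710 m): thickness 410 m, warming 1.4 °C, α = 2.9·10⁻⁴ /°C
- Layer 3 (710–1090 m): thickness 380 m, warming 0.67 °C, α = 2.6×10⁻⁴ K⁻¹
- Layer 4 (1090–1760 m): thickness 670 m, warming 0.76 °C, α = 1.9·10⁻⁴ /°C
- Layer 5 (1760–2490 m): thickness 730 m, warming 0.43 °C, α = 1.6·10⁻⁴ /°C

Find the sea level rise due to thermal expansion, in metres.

Layer 1: 300 × 2 × 3.5×10⁻⁴ = 0.21000 m
300–710 m: 410 × 1.4 × 2.9×10⁻⁴ = 0.16646 m
710–1090 m: 0.67 × 2.6×10⁻⁴ × 380 = 0.066196 m
1090–1760 m: 1.9×10⁻⁴ × 670 × 0.76 = 0.096748 m
0.43 × 1.6×10⁻⁴ × 730 = 0.050224 m
Δh = 0.21000 + 0.16646 + 0.066196 + 0.096748 + 0.050224 = 0.589628 m

0.59 m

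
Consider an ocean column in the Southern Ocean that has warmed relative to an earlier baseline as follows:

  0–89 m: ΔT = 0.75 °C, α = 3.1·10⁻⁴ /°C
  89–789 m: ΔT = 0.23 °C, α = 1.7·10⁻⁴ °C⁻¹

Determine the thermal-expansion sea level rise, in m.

Δh = 0.0481 m

0.75 × 89 × 3.1×10⁻⁴ = 0.0206925 m
700 × 1.7×10⁻⁴ × 0.23 = 0.02737 m
Δh = 0.0206925 + 0.02737 = 0.0480625 m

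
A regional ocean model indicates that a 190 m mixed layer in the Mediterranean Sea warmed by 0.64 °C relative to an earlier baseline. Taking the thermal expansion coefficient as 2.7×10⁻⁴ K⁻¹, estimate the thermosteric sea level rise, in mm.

Δh = αΔT·H = 2.7×10⁻⁴ × 0.64 × 190 = 0.032832 m

about 33 mm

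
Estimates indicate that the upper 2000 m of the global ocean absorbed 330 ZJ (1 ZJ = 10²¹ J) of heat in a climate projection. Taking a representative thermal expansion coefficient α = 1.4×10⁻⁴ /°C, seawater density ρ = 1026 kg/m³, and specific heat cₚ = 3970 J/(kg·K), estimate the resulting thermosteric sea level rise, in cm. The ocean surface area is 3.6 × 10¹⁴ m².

Per unit area: Q = 330×10²¹ / (3.6×10¹⁴) ≈ 9.167×10⁸ J/m²
Δh = αQ/(ρcₚ) = 1.4×10⁻⁴ × 9.167×10⁸ / (1026 × 3970) ≈ 0.031508 m

about 3.15 cm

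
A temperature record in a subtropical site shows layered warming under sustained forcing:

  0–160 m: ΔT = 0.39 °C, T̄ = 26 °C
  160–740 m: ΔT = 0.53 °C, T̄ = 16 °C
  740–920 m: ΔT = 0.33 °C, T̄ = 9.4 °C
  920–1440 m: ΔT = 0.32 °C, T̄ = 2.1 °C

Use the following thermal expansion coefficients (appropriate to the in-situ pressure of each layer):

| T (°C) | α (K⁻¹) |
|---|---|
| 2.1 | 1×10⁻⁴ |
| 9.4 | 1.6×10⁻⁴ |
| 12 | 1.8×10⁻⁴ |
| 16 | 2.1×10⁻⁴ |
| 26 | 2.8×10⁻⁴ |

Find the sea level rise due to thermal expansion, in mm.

Layer 1 at 26 °C → α = 2.8×10⁻⁴ K⁻¹
Layer 2 at 16 °C → α = 2.1×10⁻⁴ K⁻¹
Layer 3 at 9.4 °C → α = 1.6×10⁻⁴ K⁻¹
Layer 4 at 2.1 °C → α = 1×10⁻⁴ K⁻¹
0–160 m: 2.8×10⁻⁴ × 160 × 0.39 = 0.017472 m
Layer 2: 580 × 0.53 × 2.1×10⁻⁴ = 0.064554 m
740–920 m: 180 × 1.6×10⁻⁴ × 0.33 = 0.009504 m
920–1440 m: 0.32 × 520 × 1×10⁻⁴ = 0.01664 m
Δh = 0.017472 + 0.064554 + 0.009504 + 0.01664 = 0.10817 m

110 mm of thermosteric rise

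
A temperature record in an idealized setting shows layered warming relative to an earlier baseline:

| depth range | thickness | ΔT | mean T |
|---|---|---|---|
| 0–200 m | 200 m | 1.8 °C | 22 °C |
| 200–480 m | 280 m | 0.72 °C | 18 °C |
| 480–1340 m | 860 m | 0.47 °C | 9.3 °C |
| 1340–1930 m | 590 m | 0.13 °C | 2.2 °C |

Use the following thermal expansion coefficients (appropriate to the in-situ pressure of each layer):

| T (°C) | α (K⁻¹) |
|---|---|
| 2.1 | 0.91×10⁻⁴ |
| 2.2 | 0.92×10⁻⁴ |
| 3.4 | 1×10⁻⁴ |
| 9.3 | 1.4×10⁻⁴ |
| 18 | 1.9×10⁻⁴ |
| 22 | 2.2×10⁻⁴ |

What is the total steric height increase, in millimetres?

Layer 1 at 22 °C → α = 2.2×10⁻⁴ K⁻¹
Layer 2 at 18 °C → α = 1.9×10⁻⁴ K⁻¹
Layer 3 at 9.3 °C → α = 1.4×10⁻⁴ K⁻¹
Layer 4 at 2.2 °C → α = 0.92×10⁻⁴ K⁻¹
1.8 × 2.2×10⁻⁴ × 200 = 0.07920 m
200–480 m: 1.9×10⁻⁴ × 0.72 × 280 = 0.038304 m
480–1340 m: 1.4×10⁻⁴ × 0.47 × 860 = 0.056588 m
Layer 4: 590 × 0.13 × 0.92×10⁻⁴ = 0.0070564 m
Δh = 0.07920 + 0.038304 + 0.056588 + 0.0070564 = 0.1811484 m

Δh = 181 mm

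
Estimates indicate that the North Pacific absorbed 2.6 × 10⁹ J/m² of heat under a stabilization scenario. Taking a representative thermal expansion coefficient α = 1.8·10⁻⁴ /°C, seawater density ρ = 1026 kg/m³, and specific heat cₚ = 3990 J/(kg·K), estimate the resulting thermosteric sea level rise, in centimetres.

about 11 cm

Δh = αQ/(ρcₚ) = 1.8×10⁻⁴ × 2.6×10⁹ / (1026 × 3990) ≈ 0.11432 m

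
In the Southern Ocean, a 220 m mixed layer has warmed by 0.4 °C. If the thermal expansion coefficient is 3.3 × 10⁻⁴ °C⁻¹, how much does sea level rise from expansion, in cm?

2.90 cm of thermosteric rise

Δh = αΔT·H = 3.3×10⁻⁴ × 0.4 × 220 = 0.02904 m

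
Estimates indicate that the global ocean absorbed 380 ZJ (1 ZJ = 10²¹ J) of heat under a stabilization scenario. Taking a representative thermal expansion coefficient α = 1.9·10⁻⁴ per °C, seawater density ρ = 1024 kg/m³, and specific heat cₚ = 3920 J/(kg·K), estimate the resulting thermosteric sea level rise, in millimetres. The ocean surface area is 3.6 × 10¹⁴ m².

about 50.0 mm

Per unit area: Q = 380×10²¹ / (3.6×10¹⁴) ≈ 1.056×10⁹ J/m²
Δh = αQ/(ρcₚ) = 1.9×10⁻⁴ × 1.056×10⁹ / (1024 × 3920) ≈ 0.049984 m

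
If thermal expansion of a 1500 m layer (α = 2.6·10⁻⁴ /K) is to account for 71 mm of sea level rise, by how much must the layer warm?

ΔT = Δh/(αH) = 0.071 / (2.6×10⁻⁴ × 1500) ≈ 0.1821 °C

about 0.182 °C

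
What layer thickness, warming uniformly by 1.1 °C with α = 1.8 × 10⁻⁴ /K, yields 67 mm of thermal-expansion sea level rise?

H = Δh/(αΔT) = 0.067 / (1.8×10⁻⁴ × 1.1) ≈ 338.4 m

about 340 m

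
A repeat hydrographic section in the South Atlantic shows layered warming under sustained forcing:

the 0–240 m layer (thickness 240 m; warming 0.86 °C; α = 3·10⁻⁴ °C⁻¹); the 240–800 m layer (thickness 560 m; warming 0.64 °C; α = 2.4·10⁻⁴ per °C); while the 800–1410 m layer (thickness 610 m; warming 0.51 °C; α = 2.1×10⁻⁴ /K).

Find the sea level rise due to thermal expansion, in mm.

213 mm

0–240 m: 3×10⁻⁴ × 240 × 0.86 = 0.06192 m
240–800 m: 0.64 × 2.4×10⁻⁴ × 560 = 0.086016 m
Layer 3: 0.51 × 2.1×10⁻⁴ × 610 = 0.065331 m
Δh = 0.06192 + 0.086016 + 0.065331 = 0.213267 m ≈ 213 mm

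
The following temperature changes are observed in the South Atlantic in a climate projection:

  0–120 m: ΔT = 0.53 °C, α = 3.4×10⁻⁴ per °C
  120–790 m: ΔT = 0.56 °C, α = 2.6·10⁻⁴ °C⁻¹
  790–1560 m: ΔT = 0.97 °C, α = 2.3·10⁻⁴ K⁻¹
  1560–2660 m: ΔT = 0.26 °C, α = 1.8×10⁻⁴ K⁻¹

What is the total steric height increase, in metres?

0.34 m

0–120 m: 0.53 × 3.4×10⁻⁴ × 120 = 0.021624 m
2.6×10⁻⁴ × 670 × 0.56 = 0.097552 m
0.97 × 2.3×10⁻⁴ × 770 = 0.171787 m
0.26 × 1.8×10⁻⁴ × 1100 = 0.05148 m
Δh = 0.021624 + 0.097552 + 0.171787 + 0.05148 = 0.342443 m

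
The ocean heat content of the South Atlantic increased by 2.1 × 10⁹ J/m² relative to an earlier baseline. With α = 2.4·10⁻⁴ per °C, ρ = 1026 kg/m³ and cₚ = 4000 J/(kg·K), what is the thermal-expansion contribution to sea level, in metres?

Δh = αQ/(ρcₚ) = 2.4×10⁻⁴ × 2.1×10⁹ / (1026 × 4000) ≈ 0.12281 m

Δh = 0.123 m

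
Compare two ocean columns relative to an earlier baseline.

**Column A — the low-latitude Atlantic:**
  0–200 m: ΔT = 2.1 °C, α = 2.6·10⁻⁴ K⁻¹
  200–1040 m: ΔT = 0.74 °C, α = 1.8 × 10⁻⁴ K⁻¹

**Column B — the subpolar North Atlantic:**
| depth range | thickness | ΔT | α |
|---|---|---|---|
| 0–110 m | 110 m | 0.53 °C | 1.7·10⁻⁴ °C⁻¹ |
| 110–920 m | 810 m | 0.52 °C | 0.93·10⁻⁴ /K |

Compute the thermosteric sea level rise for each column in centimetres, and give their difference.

A 200 × 2.1 × 2.6×10⁻⁴ = 0.10920 m
A 200–1040 m: 0.74 × 840 × 1.8×10⁻⁴ = 0.111888 m
A total: 0.221088 m
B 0.53 × 110 × 1.7×10⁻⁴ = 0.009911 m
B 110–920 m: 0.93×10⁻⁴ × 0.52 × 810 = 0.0391716 m
B total: 0.0490826 m
Difference: 0.221088 − 0.0490826 = 0.1720054 m

A: 22.1 cm; B: 4.91 cm; difference 17.2 cm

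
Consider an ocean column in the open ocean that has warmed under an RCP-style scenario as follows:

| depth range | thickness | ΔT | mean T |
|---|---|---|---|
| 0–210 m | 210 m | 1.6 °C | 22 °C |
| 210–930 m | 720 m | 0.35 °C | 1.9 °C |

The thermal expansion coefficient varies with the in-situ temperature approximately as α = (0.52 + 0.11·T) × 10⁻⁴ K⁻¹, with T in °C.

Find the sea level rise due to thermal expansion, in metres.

Layer 1: α = (0.52 + 0.11×22)×10⁻⁴ = 2.94×10⁻⁴ K⁻¹
Layer 2: α = (0.52 + 0.11×1.9)×10⁻⁴ = 0.729×10⁻⁴ K⁻¹
Layer 1: 2.94×10⁻⁴ × 1.6 × 210 = 0.098784 m
210–930 m: 0.729×10⁻⁴ × 720 × 0.35 = 0.0183708 m
Δh = 0.098784 + 0.0183708 = 0.1171548 m

0.117 m of thermosteric rise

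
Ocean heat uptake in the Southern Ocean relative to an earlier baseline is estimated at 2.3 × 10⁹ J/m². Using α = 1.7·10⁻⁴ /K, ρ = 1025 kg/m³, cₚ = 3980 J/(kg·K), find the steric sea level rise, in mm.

Δh = αQ/(ρcₚ) = 1.7×10⁻⁴ × 2.3×10⁹ / (1025 × 3980) ≈ 0.095845 m

about 95.8 mm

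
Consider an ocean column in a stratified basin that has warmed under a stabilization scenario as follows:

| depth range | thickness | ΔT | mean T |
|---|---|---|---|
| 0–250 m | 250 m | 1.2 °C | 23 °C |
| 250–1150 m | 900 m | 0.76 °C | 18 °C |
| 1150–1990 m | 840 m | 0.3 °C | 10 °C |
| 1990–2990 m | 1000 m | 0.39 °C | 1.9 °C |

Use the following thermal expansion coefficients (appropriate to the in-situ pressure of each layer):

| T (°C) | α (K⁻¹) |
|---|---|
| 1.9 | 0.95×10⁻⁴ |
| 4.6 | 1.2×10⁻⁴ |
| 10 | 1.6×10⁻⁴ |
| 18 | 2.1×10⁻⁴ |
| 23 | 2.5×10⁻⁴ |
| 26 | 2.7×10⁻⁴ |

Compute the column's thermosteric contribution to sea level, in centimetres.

about 30 cm

Layer 1 at 23 °C → α = 2.5×10⁻⁴ K⁻¹
Layer 2 at 18 °C → α = 2.1×10⁻⁴ K⁻¹
Layer 3 at 10 °C → α = 1.6×10⁻⁴ K⁻¹
Layer 4 at 1.9 °C → α = 0.95×10⁻⁴ K⁻¹
250 × 2.5×10⁻⁴ × 1.2 = 0.07500 m
Layer 2: 900 × 0.76 × 2.1×10⁻⁴ = 0.14364 m
0.3 × 1.6×10⁻⁴ × 840 = 0.04032 m
1990–2990 m: 1000 × 0.39 × 0.95×10⁻⁴ = 0.03705 m
Δh = 0.07500 + 0.14364 + 0.04032 + 0.03705 = 0.29601 m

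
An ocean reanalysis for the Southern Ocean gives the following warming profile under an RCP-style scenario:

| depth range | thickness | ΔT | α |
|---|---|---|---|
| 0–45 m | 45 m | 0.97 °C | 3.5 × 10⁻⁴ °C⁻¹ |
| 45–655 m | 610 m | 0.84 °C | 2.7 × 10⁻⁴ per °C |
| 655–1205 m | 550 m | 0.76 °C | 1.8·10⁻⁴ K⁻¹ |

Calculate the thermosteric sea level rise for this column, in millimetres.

3.5×10⁻⁴ × 45 × 0.97 = 0.0152775 m
Layer 2: 2.7×10⁻⁴ × 0.84 × 610 = 0.138348 m
Layer 3: 0.76 × 550 × 1.8×10⁻⁴ = 0.07524 m
Δh = 0.0152775 + 0.138348 + 0.07524 = 0.2288655 m

about 229 mm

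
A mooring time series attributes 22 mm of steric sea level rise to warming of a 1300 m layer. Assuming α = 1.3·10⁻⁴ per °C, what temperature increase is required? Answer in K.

ΔT = Δh/(αH) = 0.022 / (1.3×10⁻⁴ × 1300) ≈ 0.1302 K

0.130 K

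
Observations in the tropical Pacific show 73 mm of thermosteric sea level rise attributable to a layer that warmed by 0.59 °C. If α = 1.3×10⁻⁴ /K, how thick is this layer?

H = Δh/(αΔT) = 0.073 / (1.3×10⁻⁴ × 0.59) ≈ 951.8 m

H ≈ 950 m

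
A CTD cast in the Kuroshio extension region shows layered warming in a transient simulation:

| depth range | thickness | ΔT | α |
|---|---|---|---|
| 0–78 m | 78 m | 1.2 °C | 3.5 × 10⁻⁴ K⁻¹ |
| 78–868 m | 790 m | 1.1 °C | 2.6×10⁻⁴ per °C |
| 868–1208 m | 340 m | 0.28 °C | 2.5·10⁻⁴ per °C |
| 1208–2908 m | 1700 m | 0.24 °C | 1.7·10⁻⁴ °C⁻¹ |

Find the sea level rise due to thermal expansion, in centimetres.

35.2 cm

0–78 m: 78 × 3.5×10⁻⁴ × 1.2 = 0.03276 m
Layer 2: 2.6×10⁻⁴ × 1.1 × 790 = 0.22594 m
868–1208 m: 0.28 × 2.5×10⁻⁴ × 340 = 0.02380 m
0.24 × 1700 × 1.7×10⁻⁴ = 0.06936 m
Δh = 0.03276 + 0.22594 + 0.02380 + 0.06936 = 0.35186 m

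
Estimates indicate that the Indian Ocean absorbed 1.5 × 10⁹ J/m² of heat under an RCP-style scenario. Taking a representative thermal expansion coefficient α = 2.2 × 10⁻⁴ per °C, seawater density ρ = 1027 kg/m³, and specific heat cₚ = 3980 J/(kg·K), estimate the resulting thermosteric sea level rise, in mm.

Δh = αQ/(ρcₚ) = 2.2×10⁻⁴ × 1.5×10⁹ / (1027 × 3980) ≈ 0.080735 m

about 81 mm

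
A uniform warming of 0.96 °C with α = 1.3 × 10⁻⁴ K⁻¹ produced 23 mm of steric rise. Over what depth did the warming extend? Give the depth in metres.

about 184 m

H = Δh/(αΔT) = 0.023 / (1.3×10⁻⁴ × 0.96) ≈ 184.3 m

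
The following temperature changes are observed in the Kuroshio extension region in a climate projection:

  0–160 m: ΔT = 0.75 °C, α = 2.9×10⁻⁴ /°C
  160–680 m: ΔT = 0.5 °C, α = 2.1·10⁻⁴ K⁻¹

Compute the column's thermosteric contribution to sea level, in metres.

about 0.0894 m

Layer 1: 160 × 0.75 × 2.9×10⁻⁴ = 0.03480 m
160–680 m: 2.1×10⁻⁴ × 520 × 0.5 = 0.05460 m
Δh = 0.03480 + 0.05460 = 0.08940 m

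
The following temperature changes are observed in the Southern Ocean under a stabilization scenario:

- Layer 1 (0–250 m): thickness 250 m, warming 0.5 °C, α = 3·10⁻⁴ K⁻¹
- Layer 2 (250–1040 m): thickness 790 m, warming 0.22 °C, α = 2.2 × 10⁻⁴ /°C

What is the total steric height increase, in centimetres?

7.57 cm

0.5 × 250 × 3×10⁻⁴ = 0.03750 m
790 × 0.22 × 2.2×10⁻⁴ = 0.038236 m
Δh = 0.03750 + 0.038236 = 0.075736 m ≈ 7.57 cm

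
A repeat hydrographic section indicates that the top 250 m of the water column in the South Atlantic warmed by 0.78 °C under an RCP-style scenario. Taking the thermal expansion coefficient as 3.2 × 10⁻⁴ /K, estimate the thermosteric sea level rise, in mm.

Δh = αΔT·H = 3.2×10⁻⁴ × 0.78 × 250 = 0.06240 m

Δh ≈ 62.4 mm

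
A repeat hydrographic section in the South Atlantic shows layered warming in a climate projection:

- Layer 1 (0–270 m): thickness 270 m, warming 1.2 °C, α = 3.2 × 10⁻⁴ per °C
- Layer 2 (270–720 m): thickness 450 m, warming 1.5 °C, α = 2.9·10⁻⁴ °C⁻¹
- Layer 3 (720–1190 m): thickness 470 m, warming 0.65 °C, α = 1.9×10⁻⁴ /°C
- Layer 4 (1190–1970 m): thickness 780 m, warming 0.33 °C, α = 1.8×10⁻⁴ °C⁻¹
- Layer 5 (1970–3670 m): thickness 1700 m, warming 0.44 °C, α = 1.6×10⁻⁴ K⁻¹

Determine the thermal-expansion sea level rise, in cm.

Layer 1: 3.2×10⁻⁴ × 1.2 × 270 = 0.10368 m
1.5 × 450 × 2.9×10⁻⁴ = 0.19575 m
Layer 3: 1.9×10⁻⁴ × 470 × 0.65 = 0.058045 m
1.8×10⁻⁴ × 780 × 0.33 = 0.046332 m
Layer 5: 1.6×10⁻⁴ × 1700 × 0.44 = 0.11968 m
Δh = 0.10368 + 0.19575 + 0.058045 + 0.046332 + 0.11968 = 0.523487 m ≈ 52.3 cm

52.3 cm of thermosteric rise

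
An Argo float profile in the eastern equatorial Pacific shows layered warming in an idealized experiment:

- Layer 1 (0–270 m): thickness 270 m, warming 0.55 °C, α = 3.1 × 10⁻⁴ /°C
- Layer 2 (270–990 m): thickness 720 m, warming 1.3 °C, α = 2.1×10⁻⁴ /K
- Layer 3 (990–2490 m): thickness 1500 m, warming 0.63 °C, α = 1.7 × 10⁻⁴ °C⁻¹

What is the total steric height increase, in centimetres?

Layer 1: 3.1×10⁻⁴ × 0.55 × 270 = 0.046035 m
1.3 × 2.1×10⁻⁴ × 720 = 0.19656 m
1500 × 0.63 × 1.7×10⁻⁴ = 0.16065 m
Δh = 0.046035 + 0.19656 + 0.16065 = 0.403245 m

about 40.3 cm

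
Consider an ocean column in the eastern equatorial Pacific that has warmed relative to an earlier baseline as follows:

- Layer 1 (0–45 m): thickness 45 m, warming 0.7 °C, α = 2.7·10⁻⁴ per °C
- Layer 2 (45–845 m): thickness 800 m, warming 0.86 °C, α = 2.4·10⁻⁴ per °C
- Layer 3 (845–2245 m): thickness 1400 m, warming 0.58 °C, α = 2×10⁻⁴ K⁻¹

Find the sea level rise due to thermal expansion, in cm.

Δh ≈ 33.6 cm

0–45 m: 45 × 2.7×10⁻⁴ × 0.7 = 0.008505 m
Layer 2: 800 × 2.4×10⁻⁴ × 0.86 = 0.16512 m
1400 × 2×10⁻⁴ × 0.58 = 0.16240 m
Δh = 0.008505 + 0.16512 + 0.16240 = 0.336025 m ≈ 33.6 cm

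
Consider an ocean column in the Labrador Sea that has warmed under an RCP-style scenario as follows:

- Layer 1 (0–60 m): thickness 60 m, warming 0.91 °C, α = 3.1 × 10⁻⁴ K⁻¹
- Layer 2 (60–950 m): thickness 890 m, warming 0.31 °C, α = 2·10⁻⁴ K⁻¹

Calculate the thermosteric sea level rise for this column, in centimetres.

7.2 cm

Layer 1: 3.1×10⁻⁴ × 0.91 × 60 = 0.016926 m
Layer 2: 0.31 × 890 × 2×10⁻⁴ = 0.05518 m
Δh = 0.016926 + 0.05518 = 0.072106 m ≈ 7.2 cm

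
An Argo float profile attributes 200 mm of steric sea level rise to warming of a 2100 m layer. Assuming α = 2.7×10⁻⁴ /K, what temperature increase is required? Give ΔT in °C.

ΔT = Δh/(αH) = 0.2 / (2.7×10⁻⁴ × 2100) ≈ 0.3527 °C

about 0.353 °C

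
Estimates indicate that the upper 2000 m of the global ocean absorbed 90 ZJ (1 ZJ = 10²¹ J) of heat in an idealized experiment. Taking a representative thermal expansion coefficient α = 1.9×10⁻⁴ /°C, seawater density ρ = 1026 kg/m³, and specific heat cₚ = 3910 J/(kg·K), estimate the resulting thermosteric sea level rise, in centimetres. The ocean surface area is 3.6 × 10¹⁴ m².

Δh = 1.18 cm

Per unit area: Q = 90×10²¹ / (3.6×10¹⁴) = 2.5×10⁸ J/m²
Δh = αQ/(ρcₚ) = 1.9×10⁻⁴ × 2.5×10⁸ / (1026 × 3910) ≈ 0.01184 m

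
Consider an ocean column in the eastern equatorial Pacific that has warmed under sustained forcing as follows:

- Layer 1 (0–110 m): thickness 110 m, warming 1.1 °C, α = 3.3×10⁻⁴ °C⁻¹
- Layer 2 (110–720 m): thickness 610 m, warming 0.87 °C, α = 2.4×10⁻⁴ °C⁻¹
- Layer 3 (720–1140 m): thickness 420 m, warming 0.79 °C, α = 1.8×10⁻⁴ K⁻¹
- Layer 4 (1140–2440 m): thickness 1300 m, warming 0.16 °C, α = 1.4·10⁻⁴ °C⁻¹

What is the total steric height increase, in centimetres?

about 25.6 cm

0–110 m: 1.1 × 3.3×10⁻⁴ × 110 = 0.03993 m
Layer 2: 0.87 × 2.4×10⁻⁴ × 610 = 0.127368 m
720–1140 m: 0.79 × 420 × 1.8×10⁻⁴ = 0.059724 m
Layer 4: 1.4×10⁻⁴ × 0.16 × 1300 = 0.02912 m
Δh = 0.03993 + 0.127368 + 0.059724 + 0.02912 = 0.256142 m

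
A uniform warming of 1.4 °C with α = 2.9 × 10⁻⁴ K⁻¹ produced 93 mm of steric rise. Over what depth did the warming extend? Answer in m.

230 m

H = Δh/(αΔT) = 0.093 / (2.9×10⁻⁴ × 1.4) ≈ 229.1 m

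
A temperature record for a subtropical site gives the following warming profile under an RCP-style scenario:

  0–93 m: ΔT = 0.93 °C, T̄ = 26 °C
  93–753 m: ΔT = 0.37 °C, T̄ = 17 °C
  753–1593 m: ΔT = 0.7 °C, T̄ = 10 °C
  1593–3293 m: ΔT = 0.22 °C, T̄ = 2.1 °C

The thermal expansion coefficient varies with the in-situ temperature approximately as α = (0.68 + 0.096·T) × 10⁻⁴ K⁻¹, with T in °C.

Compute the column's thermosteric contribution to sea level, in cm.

Layer 1: α = (0.68 + 0.096×26)×10⁻⁴ = 3.176×10⁻⁴ K⁻¹
Layer 2: α = (0.68 + 0.096×17)×10⁻⁴ = 2.312×10⁻⁴ K⁻¹
Layer 3: α = (0.68 + 0.096×10)×10⁻⁴ = 1.64×10⁻⁴ K⁻¹
Layer 4: α = (0.68 + 0.096×2.1)×10⁻⁴ = 0.8816×10⁻⁴ K⁻¹
0–93 m: 3.176×10⁻⁴ × 0.93 × 93 = 0.027469224 m
Layer 2: 0.37 × 660 × 2.312×10⁻⁴ = 0.05645904 m
1.64×10⁻⁴ × 840 × 0.7 = 0.096432 m
1593–3293 m: 1700 × 0.22 × 0.8816×10⁻⁴ = 0.03297184 m
Δh = 0.027469224 + 0.05645904 + 0.096432 + 0.03297184 = 0.213332104 m

Δh ≈ 21.3 cm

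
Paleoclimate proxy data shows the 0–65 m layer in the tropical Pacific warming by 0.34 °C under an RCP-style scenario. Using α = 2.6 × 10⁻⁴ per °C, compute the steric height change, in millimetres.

5.75 mm of thermosteric rise

Δh = αΔT·H = 2.6×10⁻⁴ × 0.34 × 65 = 0.005746 m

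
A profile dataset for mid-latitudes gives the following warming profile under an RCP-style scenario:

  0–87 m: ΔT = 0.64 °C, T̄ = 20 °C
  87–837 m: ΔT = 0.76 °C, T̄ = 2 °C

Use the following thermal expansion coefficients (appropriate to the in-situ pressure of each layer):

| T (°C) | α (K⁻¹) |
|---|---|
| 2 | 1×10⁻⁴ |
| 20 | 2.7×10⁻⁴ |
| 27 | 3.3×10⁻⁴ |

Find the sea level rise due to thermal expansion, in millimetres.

Layer 1 at 20 °C → α = 2.7×10⁻⁴ K⁻¹
Layer 2 at 2 °C → α = 1×10⁻⁴ K⁻¹
0–87 m: 87 × 0.64 × 2.7×10⁻⁴ = 0.0150336 m
Layer 2: 0.76 × 1×10⁻⁴ × 750 = 0.05700 m
Δh = 0.0150336 + 0.05700 = 0.0720336 m ≈ 72 mm

72 mm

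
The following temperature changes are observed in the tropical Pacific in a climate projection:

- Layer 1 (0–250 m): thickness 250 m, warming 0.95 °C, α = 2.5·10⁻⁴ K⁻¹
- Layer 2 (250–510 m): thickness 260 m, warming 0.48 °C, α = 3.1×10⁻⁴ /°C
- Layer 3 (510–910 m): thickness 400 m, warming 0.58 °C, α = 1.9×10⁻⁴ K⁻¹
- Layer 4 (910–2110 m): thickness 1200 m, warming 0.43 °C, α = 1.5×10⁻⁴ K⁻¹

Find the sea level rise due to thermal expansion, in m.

0.220 m of thermosteric rise

0–250 m: 250 × 0.95 × 2.5×10⁻⁴ = 0.059375 m
Layer 2: 0.48 × 260 × 3.1×10⁻⁴ = 0.038688 m
Layer 3: 1.9×10⁻⁴ × 0.58 × 400 = 0.04408 m
910–2110 m: 1.5×10⁻⁴ × 0.43 × 1200 = 0.07740 m
Δh = 0.059375 + 0.038688 + 0.04408 + 0.07740 = 0.219543 m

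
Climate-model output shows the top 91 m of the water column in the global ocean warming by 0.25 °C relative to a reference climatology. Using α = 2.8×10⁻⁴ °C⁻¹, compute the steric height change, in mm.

6.37 mm of thermosteric rise

Δh = αΔT·H = 2.8×10⁻⁴ × 0.25 × 91 = 0.00637 m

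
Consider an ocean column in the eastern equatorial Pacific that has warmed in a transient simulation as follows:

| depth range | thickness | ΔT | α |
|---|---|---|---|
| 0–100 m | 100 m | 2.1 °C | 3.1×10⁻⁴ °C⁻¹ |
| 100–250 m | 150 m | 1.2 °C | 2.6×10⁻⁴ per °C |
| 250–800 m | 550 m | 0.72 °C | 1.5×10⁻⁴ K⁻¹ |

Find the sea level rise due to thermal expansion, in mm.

3.1×10⁻⁴ × 2.1 × 100 = 0.06510 m
2.6×10⁻⁴ × 150 × 1.2 = 0.04680 m
250–800 m: 1.5×10⁻⁴ × 0.72 × 550 = 0.05940 m
Δh = 0.06510 + 0.04680 + 0.05940 = 0.17130 m

171 mm of thermosteric rise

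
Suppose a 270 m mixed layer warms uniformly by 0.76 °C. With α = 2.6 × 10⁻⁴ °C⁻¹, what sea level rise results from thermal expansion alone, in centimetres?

Δh ≈ 5.3 cm

Δh = αΔT·H = 2.6×10⁻⁴ × 0.76 × 270 = 0.053352 m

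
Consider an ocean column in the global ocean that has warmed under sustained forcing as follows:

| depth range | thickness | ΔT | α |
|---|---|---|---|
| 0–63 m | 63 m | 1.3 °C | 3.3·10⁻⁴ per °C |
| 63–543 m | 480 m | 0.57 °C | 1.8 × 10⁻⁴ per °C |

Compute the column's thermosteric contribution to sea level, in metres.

Layer 1: 63 × 1.3 × 3.3×10⁻⁴ = 0.027027 m
63–543 m: 480 × 0.57 × 1.8×10⁻⁴ = 0.049248 m
Δh = 0.027027 + 0.049248 = 0.076275 m

0.0763 m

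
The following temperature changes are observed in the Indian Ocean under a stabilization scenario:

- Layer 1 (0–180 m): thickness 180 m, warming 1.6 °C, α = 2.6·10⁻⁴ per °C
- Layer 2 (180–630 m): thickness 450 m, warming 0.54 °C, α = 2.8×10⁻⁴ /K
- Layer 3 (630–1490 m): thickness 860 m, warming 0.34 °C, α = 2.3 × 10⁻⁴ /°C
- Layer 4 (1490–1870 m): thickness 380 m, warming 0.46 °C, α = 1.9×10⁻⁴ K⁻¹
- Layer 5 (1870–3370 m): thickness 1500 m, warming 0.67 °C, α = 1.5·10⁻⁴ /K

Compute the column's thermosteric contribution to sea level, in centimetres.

Δh = 39.4 cm

0–180 m: 1.6 × 180 × 2.6×10⁻⁴ = 0.07488 m
2.8×10⁻⁴ × 450 × 0.54 = 0.06804 m
630–1490 m: 0.34 × 860 × 2.3×10⁻⁴ = 0.067252 m
1490–1870 m: 0.46 × 380 × 1.9×10⁻⁴ = 0.033212 m
1870–3370 m: 1.5×10⁻⁴ × 1500 × 0.67 = 0.15075 m
Δh = 0.07488 + 0.06804 + 0.067252 + 0.033212 + 0.15075 = 0.394134 m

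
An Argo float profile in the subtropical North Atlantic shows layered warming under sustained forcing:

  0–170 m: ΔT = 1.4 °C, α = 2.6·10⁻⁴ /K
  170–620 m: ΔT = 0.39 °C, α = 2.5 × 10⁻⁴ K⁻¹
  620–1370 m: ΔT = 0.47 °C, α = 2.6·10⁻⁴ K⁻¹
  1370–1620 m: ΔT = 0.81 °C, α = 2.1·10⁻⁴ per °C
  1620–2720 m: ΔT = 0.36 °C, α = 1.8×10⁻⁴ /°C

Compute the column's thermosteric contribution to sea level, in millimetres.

Δh ≈ 311 mm

0–170 m: 170 × 1.4 × 2.6×10⁻⁴ = 0.06188 m
450 × 2.5×10⁻⁴ × 0.39 = 0.043875 m
620–1370 m: 750 × 0.47 × 2.6×10⁻⁴ = 0.09165 m
0.81 × 2.1×10⁻⁴ × 250 = 0.042525 m
1100 × 0.36 × 1.8×10⁻⁴ = 0.07128 m
Δh = 0.06188 + 0.043875 + 0.09165 + 0.042525 + 0.07128 = 0.31121 m ≈ 311 mm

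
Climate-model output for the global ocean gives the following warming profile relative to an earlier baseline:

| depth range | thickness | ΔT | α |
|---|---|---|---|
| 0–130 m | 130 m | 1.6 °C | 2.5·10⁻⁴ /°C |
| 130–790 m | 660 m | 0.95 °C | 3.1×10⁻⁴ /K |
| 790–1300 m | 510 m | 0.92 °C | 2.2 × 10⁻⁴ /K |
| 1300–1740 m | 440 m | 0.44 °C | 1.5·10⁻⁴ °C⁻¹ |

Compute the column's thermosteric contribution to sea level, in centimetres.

130 × 2.5×10⁻⁴ × 1.6 = 0.05200 m
3.1×10⁻⁴ × 0.95 × 660 = 0.19437 m
2.2×10⁻⁴ × 0.92 × 510 = 0.103224 m
1300–1740 m: 440 × 0.44 × 1.5×10⁻⁴ = 0.02904 m
Δh = 0.05200 + 0.19437 + 0.103224 + 0.02904 = 0.378634 m

37.9 cm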